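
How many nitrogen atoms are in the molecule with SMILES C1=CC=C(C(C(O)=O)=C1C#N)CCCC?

1

The symbol for nitrogen appears 1 time in the SMILES.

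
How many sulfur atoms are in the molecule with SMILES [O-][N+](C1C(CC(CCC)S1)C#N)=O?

The symbol for sulfur appears 1 time in the SMILES.

1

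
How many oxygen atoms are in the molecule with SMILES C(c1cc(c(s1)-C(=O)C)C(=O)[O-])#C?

The symbol for oxygen appears 3 times in the SMILES.

3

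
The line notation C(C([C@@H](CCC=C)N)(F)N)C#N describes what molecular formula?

C8H14FN3

Heavy atoms from the SMILES: 8 C, 1 F, 3 N.
Implicit hydrogens by atom environment:
  4 × C: 2 H each → 8
  2 × C: 1 H each → 2
  2 × C: no H
  2 × N: 2 H each → 4
  1 × F: no H
  1 × N: no H
  Total hydrogens = 14.
Molecular formula: C8H14FN3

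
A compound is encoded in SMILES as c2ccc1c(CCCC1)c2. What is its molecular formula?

C10H12

Heavy atoms from the SMILES: 10 C.
Implicit hydrogens by atom environment:
  4 × C: 2 H each → 8
  4 × C (aromatic): 1 H each → 4
  2 × C (aromatic): no H
  Total hydrogens = 12.
Molecular formula: C10H12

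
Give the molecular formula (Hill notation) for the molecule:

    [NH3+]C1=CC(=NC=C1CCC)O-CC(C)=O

C11H17N2O2+

Heavy atoms from the SMILES: 11 C, 2 N, 2 O.
Implicit hydrogens by atom environment:
  3 × C: 2 H each → 6
  3 × C (aromatic): no H
  2 × C: 3 H each → 6
  2 × C (aromatic): 1 H each → 2
  2 × O: no H
  1 × C: no H
  1 × N (charge +1): 3 H
  1 × N (aromatic): no H
  Total hydrogens = 17.
Net charge +1.
Molecular formula: C11H17N2O2+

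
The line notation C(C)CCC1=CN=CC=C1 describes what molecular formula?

Heavy atoms from the SMILES: 9 C, 1 N.
Implicit hydrogens by atom environment:
  4 × C (aromatic): 1 H each → 4
  3 × C: 2 H each → 6
  1 × C: 3 H
  1 × C (aromatic): no H
  1 × N (aromatic): no H
  Total hydrogens = 13.
Molecular formula: C9H13N

C9H13N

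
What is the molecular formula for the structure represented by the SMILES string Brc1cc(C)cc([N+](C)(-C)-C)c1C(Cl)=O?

Heavy atoms from the SMILES: 1 Br, 11 C, 1 Cl, 1 N, 1 O.
Implicit hydrogens by atom environment:
  4 × C: 3 H each → 12
  4 × C (aromatic): no H
  2 × C (aromatic): 1 H each → 2
  1 × Br: no H
  1 × C: no H
  1 × Cl: no H
  1 × N (charge +1): no H
  1 × O: no H
  Total hydrogens = 14.
Net charge +1.
Molecular formula: C11H14BrClNO+

C11H14BrClNO+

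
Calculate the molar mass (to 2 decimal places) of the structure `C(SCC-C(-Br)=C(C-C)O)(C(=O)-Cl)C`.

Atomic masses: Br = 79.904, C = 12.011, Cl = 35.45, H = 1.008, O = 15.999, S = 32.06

Molecular formula: C9H14BrClO2S.
M = 1×79.904 + 9×12.011 + 1×35.45 + 14×1.008 + 2×15.999 + 1×32.06 = 301.62 g/mol.

301.62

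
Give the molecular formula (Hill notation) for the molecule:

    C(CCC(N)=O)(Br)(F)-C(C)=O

C6H9BrFNO2

Heavy atoms from the SMILES: 1 Br, 6 C, 1 F, 1 N, 2 O.
Implicit hydrogens by atom environment:
  3 × C: no H
  2 × C: 2 H each → 4
  2 × O: no H
  1 × Br: no H
  1 × C: 3 H
  1 × F: no H
  1 × N: 2 H
  Total hydrogens = 9.
Molecular formula: C6H9BrFNO2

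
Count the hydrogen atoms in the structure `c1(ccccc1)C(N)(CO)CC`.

15

Hydrogens are implicit in SMILES; fill each atom to its normal valence:
  5 × C (aromatic): 1 H each → 5
  2 × C: 2 H each → 4
  1 × C: 3 H
  1 × C: no H
  1 × C (aromatic): no H
  1 × N: 2 H
  1 × O: 1 H
  Total hydrogens = 15.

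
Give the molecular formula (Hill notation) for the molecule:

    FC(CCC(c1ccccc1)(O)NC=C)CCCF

Heavy atoms from the SMILES: 15 C, 2 F, 1 N, 1 O.
Implicit hydrogens by atom environment:
  6 × C: 2 H each → 12
  5 × C (aromatic): 1 H each → 5
  2 × C: 1 H each → 2
  2 × F: no H
  1 × C: no H
  1 × C (aromatic): no H
  1 × N: 1 H
  1 × O: 1 H
  Total hydrogens = 21.
Molecular formula: C15H21F2NO

C15H21F2NO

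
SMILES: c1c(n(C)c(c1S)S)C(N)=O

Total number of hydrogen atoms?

Hydrogens are implicit in SMILES; fill each atom to its normal valence:
  3 × C (aromatic): no H
  2 × S: 1 H each → 2
  1 × C: 3 H
  1 × C (aromatic): 1 H
  1 × C: no H
  1 × N: 2 H
  1 × N (aromatic): no H
  1 × O: no H
  Total hydrogens = 8.

8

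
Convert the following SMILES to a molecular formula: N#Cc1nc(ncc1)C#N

Heavy atoms from the SMILES: 6 C, 4 N.
Implicit hydrogens by atom environment:
  2 × C (aromatic): 1 H each → 2
  2 × C (aromatic): no H
  2 × C: no H
  2 × N (aromatic): no H
  2 × N: no H
  Total hydrogens = 2.
Molecular formula: C6H2N4

C6H2N4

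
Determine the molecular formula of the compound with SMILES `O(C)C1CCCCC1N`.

Heavy atoms from the SMILES: 7 C, 1 N, 1 O.
Implicit hydrogens by atom environment:
  4 × C: 2 H each → 8
  2 × C: 1 H each → 2
  1 × C: 3 H
  1 × N: 2 H
  1 × O: no H
  Total hydrogens = 15.
Molecular formula: C7H15NO

C7H15NO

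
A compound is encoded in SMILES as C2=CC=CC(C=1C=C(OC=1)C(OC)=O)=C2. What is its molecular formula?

Heavy atoms from the SMILES: 12 C, 3 O.
Implicit hydrogens by atom environment:
  7 × C (aromatic): 1 H each → 7
  3 × C (aromatic): no H
  2 × O: no H
  1 × C: 3 H
  1 × C: no H
  1 × O (aromatic): no H
  Total hydrogens = 10.
Molecular formula: C12H10O3

C12H10O3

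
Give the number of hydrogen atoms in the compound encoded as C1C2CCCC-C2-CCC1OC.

20

Hydrogens are implicit in SMILES; fill each atom to its normal valence:
  7 × C: 2 H each → 14
  3 × C: 1 H each → 3
  1 × C: 3 H
  1 × O: no H
  Total hydrogens = 20.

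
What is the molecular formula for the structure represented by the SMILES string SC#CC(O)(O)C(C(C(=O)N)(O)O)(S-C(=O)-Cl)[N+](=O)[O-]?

C7H7ClN2O8S2

Heavy atoms from the SMILES: 7 C, 1 Cl, 2 N, 8 O, 2 S.
Implicit hydrogens by atom environment:
  7 × C: no H
  4 × O: 1 H each → 4
  3 × O: no H
  1 × Cl: no H
  1 × N: 2 H
  1 × N (charge +1): no H
  1 × O (charge -1): no H
  1 × S: 1 H
  1 × S: no H
  Total hydrogens = 7.
Molecular formula: C7H7ClN2O8S2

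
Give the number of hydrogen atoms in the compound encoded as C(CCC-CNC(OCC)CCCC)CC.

Hydrogens are implicit in SMILES; fill each atom to its normal valence:
  10 × C: 2 H each → 20
  3 × C: 3 H each → 9
  1 × C: 1 H
  1 × N: 1 H
  1 × O: no H
  Total hydrogens = 31.

31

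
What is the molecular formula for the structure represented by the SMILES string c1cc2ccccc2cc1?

Heavy atoms from the SMILES: 10 C.
Implicit hydrogens by atom environment:
  8 × C (aromatic): 1 H each → 8
  2 × C (aromatic): no H
  Total hydrogens = 8.
Molecular formula: C10H8

C10H8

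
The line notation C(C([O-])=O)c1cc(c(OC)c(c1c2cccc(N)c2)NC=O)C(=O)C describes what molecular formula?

Heavy atoms from the SMILES: 18 C, 2 N, 5 O.
Implicit hydrogens by atom environment:
  7 × C (aromatic): no H
  5 × C (aromatic): 1 H each → 5
  4 × O: no H
  2 × C: 3 H each → 6
  2 × C: no H
  1 × C: 2 H
  1 × C: 1 H
  1 × N: 2 H
  1 × N: 1 H
  1 × O (charge -1): no H
  Total hydrogens = 17.
Net charge -1.
Molecular formula: C18H17N2O5-

C18H17N2O5-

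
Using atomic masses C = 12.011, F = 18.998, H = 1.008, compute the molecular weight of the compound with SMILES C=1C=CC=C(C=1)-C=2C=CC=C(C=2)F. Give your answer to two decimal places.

Molecular formula: C12H9F.
M = 12×12.011 + 1×18.998 + 9×1.008 = 172.20 g/mol.

172.20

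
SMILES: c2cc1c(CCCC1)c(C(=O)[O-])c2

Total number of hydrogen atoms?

Hydrogens are implicit in SMILES; fill each atom to its normal valence:
  4 × C: 2 H each → 8
  3 × C (aromatic): 1 H each → 3
  3 × C (aromatic): no H
  1 × C: no H
  1 × O: no H
  1 × O (charge -1): no H
  Total hydrogens = 11.

11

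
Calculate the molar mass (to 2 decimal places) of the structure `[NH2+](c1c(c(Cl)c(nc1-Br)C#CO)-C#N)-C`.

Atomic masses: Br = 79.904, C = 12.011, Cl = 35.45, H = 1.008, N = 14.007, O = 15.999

Molecular formula: C9H6BrClN3O+.
M = 1×79.904 + 9×12.011 + 1×35.45 + 6×1.008 + 3×14.007 + 1×15.999 = 287.52 g/mol.

287.52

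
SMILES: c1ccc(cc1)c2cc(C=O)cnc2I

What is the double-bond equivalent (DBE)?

9

Molecular formula from the SMILES: C12H8INO.
DoU = (2C + 2 + N − H − X)/2 = (2·12 + 2 + 1 − 8 − 1)/2 = 18/2 = 9.
(Structurally: 2 ring(s) + 7 π bond(s) = 9.)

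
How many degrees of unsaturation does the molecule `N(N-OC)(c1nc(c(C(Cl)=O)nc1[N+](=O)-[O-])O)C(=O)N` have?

7

Molecular formula from the SMILES: C7H7ClN6O6.
DoU = (2C + 2 + N − H − X)/2 = (2·7 + 2 + 6 − 7 − 1)/2 = 14/2 = 7.
(Structurally: 1 ring(s) + 6 π bond(s) = 7.)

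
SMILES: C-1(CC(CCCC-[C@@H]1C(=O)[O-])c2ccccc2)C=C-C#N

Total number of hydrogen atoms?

Hydrogens are implicit in SMILES; fill each atom to its normal valence:
  5 × C: 2 H each → 10
  5 × C: 1 H each → 5
  5 × C (aromatic): 1 H each → 5
  2 × C: no H
  1 × C (aromatic): no H
  1 × N: no H
  1 × O: no H
  1 × O (charge -1): no H
  Total hydrogens = 20.

20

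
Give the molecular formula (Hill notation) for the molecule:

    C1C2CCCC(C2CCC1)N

Heavy atoms from the SMILES: 10 C, 1 N.
Implicit hydrogens by atom environment:
  7 × C: 2 H each → 14
  3 × C: 1 H each → 3
  1 × N: 2 H
  Total hydrogens = 19.
Molecular formula: C10H19N

C10H19N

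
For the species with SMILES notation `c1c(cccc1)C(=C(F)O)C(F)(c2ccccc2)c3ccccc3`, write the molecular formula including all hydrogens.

Heavy atoms from the SMILES: 21 C, 2 F, 1 O.
Implicit hydrogens by atom environment:
  15 × C (aromatic): 1 H each → 15
  3 × C: no H
  3 × C (aromatic): no H
  2 × F: no H
  1 × O: 1 H
  Total hydrogens = 16.
Molecular formula: C21H16F2O

C21H16F2O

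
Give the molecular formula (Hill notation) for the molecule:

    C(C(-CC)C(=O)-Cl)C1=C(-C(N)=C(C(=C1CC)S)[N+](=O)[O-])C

Heavy atoms from the SMILES: 14 C, 1 Cl, 2 N, 3 O, 1 S.
Implicit hydrogens by atom environment:
  6 × C (aromatic): no H
  3 × C: 3 H each → 9
  3 × C: 2 H each → 6
  2 × O: no H
  1 × C: 1 H
  1 × C: no H
  1 × Cl: no H
  1 × N: 2 H
  1 × N (charge +1): no H
  1 × O (charge -1): no H
  1 × S: 1 H
  Total hydrogens = 19.
Molecular formula: C14H19ClN2O3S

C14H19ClN2O3S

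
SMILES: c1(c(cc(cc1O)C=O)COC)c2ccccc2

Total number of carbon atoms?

The symbol for carbon appears 15 times in the SMILES. Lowercase c denotes aromatic carbon and counts toward C.

15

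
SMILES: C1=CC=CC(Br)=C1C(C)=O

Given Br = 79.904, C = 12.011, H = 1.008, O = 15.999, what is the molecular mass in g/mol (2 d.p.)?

Molecular formula: C8H7BrO.
M = 1×79.904 + 8×12.011 + 7×1.008 + 1×15.999 = 199.05 g/mol.

199.05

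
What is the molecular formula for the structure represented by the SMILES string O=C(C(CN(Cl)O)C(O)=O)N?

C4H7ClN2O4

Heavy atoms from the SMILES: 4 C, 1 Cl, 2 N, 4 O.
Implicit hydrogens by atom environment:
  2 × C: no H
  2 × O: 1 H each → 2
  2 × O: no H
  1 × C: 2 H
  1 × C: 1 H
  1 × Cl: no H
  1 × N: 2 H
  1 × N: no H
  Total hydrogens = 7.
Molecular formula: C4H7ClN2O4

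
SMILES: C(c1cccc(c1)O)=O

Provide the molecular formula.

Heavy atoms from the SMILES: 7 C, 2 O.
Implicit hydrogens by atom environment:
  4 × C (aromatic): 1 H each → 4
  2 × C (aromatic): no H
  1 × C: 1 H
  1 × O: 1 H
  1 × O: no H
  Total hydrogens = 6.
Molecular formula: C7H6O2

C7H6O2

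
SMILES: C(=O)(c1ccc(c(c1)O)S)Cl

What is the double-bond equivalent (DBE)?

Molecular formula from the SMILES: C7H5ClO2S.
DoU = (2C + 2 + N − H − X)/2 = (2·7 + 2 + 0 − 5 − 1)/2 = 10/2 = 5.
(Structurally: 1 ring(s) + 4 π bond(s) = 5.)

5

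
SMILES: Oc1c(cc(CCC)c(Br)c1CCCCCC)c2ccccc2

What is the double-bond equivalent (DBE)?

8

Molecular formula from the SMILES: C21H27BrO.
DoU = (2C + 2 + N − H − X)/2 = (2·21 + 2 + 0 − 27 − 1)/2 = 16/2 = 8.
(Structurally: 2 ring(s) + 6 π bond(s) = 8.)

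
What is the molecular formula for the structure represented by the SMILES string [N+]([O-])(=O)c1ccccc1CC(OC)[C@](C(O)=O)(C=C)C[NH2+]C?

Heavy atoms from the SMILES: 15 C, 2 N, 5 O.
Implicit hydrogens by atom environment:
  4 × C (aromatic): 1 H each → 4
  3 × C: 2 H each → 6
  3 × O: no H
  2 × C: 3 H each → 6
  2 × C: 1 H each → 2
  2 × C: no H
  2 × C (aromatic): no H
  1 × N (charge +1): 2 H
  1 × N (charge +1): no H
  1 × O: 1 H
  1 × O (charge -1): no H
  Total hydrogens = 21.
Net charge +1.
Molecular formula: C15H21N2O5+

C15H21N2O5+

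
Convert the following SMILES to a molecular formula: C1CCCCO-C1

Heavy atoms from the SMILES: 6 C, 1 O.
Implicit hydrogens by atom environment:
  6 × C: 2 H each → 12
  1 × O: no H
  Total hydrogens = 12.
Molecular formula: C6H12O

C6H12O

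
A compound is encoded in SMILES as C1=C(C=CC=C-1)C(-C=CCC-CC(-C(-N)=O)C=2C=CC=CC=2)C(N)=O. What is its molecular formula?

Heavy atoms from the SMILES: 21 C, 2 N, 2 O.
Implicit hydrogens by atom environment:
  10 × C (aromatic): 1 H each → 10
  4 × C: 1 H each → 4
  3 × C: 2 H each → 6
  2 × C (aromatic): no H
  2 × C: no H
  2 × N: 2 H each → 4
  2 × O: no H
  Total hydrogens = 24.
Molecular formula: C21H24N2O2

C21H24N2O2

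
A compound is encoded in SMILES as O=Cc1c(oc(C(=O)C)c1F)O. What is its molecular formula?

Heavy atoms from the SMILES: 7 C, 1 F, 4 O.
Implicit hydrogens by atom environment:
  4 × C (aromatic): no H
  2 × O: no H
  1 × C: 3 H
  1 × C: 1 H
  1 × C: no H
  1 × F: no H
  1 × O: 1 H
  1 × O (aromatic): no H
  Total hydrogens = 5.
Molecular formula: C7H5FO4

C7H5FO4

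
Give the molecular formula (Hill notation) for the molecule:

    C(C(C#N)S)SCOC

Heavy atoms from the SMILES: 5 C, 1 N, 1 O, 2 S.
Implicit hydrogens by atom environment:
  2 × C: 2 H each → 4
  1 × C: 3 H
  1 × C: 1 H
  1 × C: no H
  1 × N: no H
  1 × O: no H
  1 × S: 1 H
  1 × S: no H
  Total hydrogens = 9.
Molecular formula: C5H9NOS2

C5H9NOS2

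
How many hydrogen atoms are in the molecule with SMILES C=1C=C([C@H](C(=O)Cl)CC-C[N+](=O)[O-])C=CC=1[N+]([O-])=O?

11

Hydrogens are implicit in SMILES; fill each atom to its normal valence:
  4 × C (aromatic): 1 H each → 4
  3 × C: 2 H each → 6
  3 × O: no H
  2 × C (aromatic): no H
  2 × N (charge +1): no H
  2 × O (charge -1): no H
  1 × C: 1 H
  1 × C: no H
  1 × Cl: no H
  Total hydrogens = 11.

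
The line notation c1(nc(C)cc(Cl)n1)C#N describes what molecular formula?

C6H4ClN3

Heavy atoms from the SMILES: 6 C, 1 Cl, 3 N.
Implicit hydrogens by atom environment:
  3 × C (aromatic): no H
  2 × N (aromatic): no H
  1 × C: 3 H
  1 × C (aromatic): 1 H
  1 × C: no H
  1 × Cl: no H
  1 × N: no H
  Total hydrogens = 4.
Molecular formula: C6H4ClN3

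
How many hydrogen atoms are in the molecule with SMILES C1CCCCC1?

Hydrogens are implicit in SMILES; fill each atom to its normal valence:
  6 × C: 2 H each → 12
  Total hydrogens = 12.

12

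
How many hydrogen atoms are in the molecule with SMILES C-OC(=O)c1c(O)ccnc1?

7

Hydrogens are implicit in SMILES; fill each atom to its normal valence:
  3 × C (aromatic): 1 H each → 3
  2 × C (aromatic): no H
  2 × O: no H
  1 × C: 3 H
  1 × C: no H
  1 × N (aromatic): no H
  1 × O: 1 H
  Total hydrogens = 7.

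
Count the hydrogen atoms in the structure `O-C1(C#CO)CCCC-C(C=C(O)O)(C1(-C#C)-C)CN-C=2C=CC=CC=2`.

25

Hydrogens are implicit in SMILES; fill each atom to its normal valence:
  7 × C: no H
  5 × C: 2 H each → 10
  5 × C (aromatic): 1 H each → 5
  4 × O: 1 H each → 4
  2 × C: 1 H each → 2
  1 × C: 3 H
  1 × C (aromatic): no H
  1 × N: 1 H
  Total hydrogens = 25.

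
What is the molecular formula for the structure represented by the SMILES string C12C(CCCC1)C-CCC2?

C10H18

Heavy atoms from the SMILES: 10 C.
Implicit hydrogens by atom environment:
  8 × C: 2 H each → 16
  2 × C: 1 H each → 2
  Total hydrogens = 18.
Molecular formula: C10H18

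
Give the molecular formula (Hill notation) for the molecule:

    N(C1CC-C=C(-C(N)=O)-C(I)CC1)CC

C11H19IN2O

Heavy atoms from the SMILES: 11 C, 1 I, 2 N, 1 O.
Implicit hydrogens by atom environment:
  5 × C: 2 H each → 10
  3 × C: 1 H each → 3
  2 × C: no H
  1 × C: 3 H
  1 × I: no H
  1 × N: 2 H
  1 × N: 1 H
  1 × O: no H
  Total hydrogens = 19.
Molecular formula: C11H19IN2O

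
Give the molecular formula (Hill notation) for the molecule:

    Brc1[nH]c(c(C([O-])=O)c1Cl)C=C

C7H4BrClNO2-

Heavy atoms from the SMILES: 1 Br, 7 C, 1 Cl, 1 N, 2 O.
Implicit hydrogens by atom environment:
  4 × C (aromatic): no H
  1 × Br: no H
  1 × C: 2 H
  1 × C: 1 H
  1 × C: no H
  1 × Cl: no H
  1 × N (aromatic): 1 H
  1 × O: no H
  1 × O (charge -1): no H
  Total hydrogens = 4.
Net charge -1.
Molecular formula: C7H4BrClNO2-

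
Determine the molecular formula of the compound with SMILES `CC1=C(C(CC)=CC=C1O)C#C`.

Heavy atoms from the SMILES: 11 C, 1 O.
Implicit hydrogens by atom environment:
  4 × C (aromatic): no H
  2 × C: 3 H each → 6
  2 × C (aromatic): 1 H each → 2
  1 × C: 2 H
  1 × C: 1 H
  1 × C: no H
  1 × O: 1 H
  Total hydrogens = 12.
Molecular formula: C11H12O

C11H12O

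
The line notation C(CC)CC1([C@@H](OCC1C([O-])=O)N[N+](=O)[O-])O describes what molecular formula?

Heavy atoms from the SMILES: 9 C, 2 N, 6 O.
Implicit hydrogens by atom environment:
  4 × C: 2 H each → 8
  3 × O: no H
  2 × C: 1 H each → 2
  2 × C: no H
  2 × O (charge -1): no H
  1 × C: 3 H
  1 × N: 1 H
  1 × N (charge +1): no H
  1 × O: 1 H
  Total hydrogens = 15.
Net charge -1.
Molecular formula: C9H15N2O6-

C9H15N2O6-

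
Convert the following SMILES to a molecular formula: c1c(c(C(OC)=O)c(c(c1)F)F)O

C8H6F2O3

Heavy atoms from the SMILES: 8 C, 2 F, 3 O.
Implicit hydrogens by atom environment:
  4 × C (aromatic): no H
  2 × C (aromatic): 1 H each → 2
  2 × F: no H
  2 × O: no H
  1 × C: 3 H
  1 × C: no H
  1 × O: 1 H
  Total hydrogens = 6.
Molecular formula: C8H6F2O3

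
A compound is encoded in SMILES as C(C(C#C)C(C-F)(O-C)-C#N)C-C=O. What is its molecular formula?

Heavy atoms from the SMILES: 10 C, 1 F, 1 N, 2 O.
Implicit hydrogens by atom environment:
  3 × C: 2 H each → 6
  3 × C: 1 H each → 3
  3 × C: no H
  2 × O: no H
  1 × C: 3 H
  1 × F: no H
  1 × N: no H
  Total hydrogens = 12.
Molecular formula: C10H12FNO2

C10H12FNO2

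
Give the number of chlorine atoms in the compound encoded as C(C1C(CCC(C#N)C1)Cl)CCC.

The symbol for chlorine appears 1 time in the SMILES.

1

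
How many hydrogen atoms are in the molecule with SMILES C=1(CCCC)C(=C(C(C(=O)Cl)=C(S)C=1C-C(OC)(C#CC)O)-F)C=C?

Hydrogens are implicit in SMILES; fill each atom to its normal valence:
  6 × C (aromatic): no H
  5 × C: 2 H each → 10
  4 × C: no H
  3 × C: 3 H each → 9
  2 × O: no H
  1 × C: 1 H
  1 × Cl: no H
  1 × F: no H
  1 × O: 1 H
  1 × S: 1 H
  Total hydrogens = 22.

22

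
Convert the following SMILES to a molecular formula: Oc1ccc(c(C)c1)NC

C8H11NO

Heavy atoms from the SMILES: 8 C, 1 N, 1 O.
Implicit hydrogens by atom environment:
  3 × C (aromatic): 1 H each → 3
  3 × C (aromatic): no H
  2 × C: 3 H each → 6
  1 × N: 1 H
  1 × O: 1 H
  Total hydrogens = 11.
Molecular formula: C8H11NO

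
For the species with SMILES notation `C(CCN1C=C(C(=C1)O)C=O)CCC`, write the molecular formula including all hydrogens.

Heavy atoms from the SMILES: 11 C, 1 N, 2 O.
Implicit hydrogens by atom environment:
  5 × C: 2 H each → 10
  2 × C (aromatic): 1 H each → 2
  2 × C (aromatic): no H
  1 × C: 3 H
  1 × C: 1 H
  1 × N (aromatic): no H
  1 × O: 1 H
  1 × O: no H
  Total hydrogens = 17.
Molecular formula: C11H17NO2

C11H17NO2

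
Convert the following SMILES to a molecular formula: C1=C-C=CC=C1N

Heavy atoms from the SMILES: 6 C, 1 N.
Implicit hydrogens by atom environment:
  5 × C (aromatic): 1 H each → 5
  1 × C (aromatic): no H
  1 × N: 2 H
  Total hydrogens = 7.
Molecular formula: C6H7N

C6H7N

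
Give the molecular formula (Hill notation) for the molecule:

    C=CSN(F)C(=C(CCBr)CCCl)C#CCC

C12H16BrClFNS

Heavy atoms from the SMILES: 1 Br, 12 C, 1 Cl, 1 F, 1 N, 1 S.
Implicit hydrogens by atom environment:
  6 × C: 2 H each → 12
  4 × C: no H
  1 × Br: no H
  1 × C: 3 H
  1 × C: 1 H
  1 × Cl: no H
  1 × F: no H
  1 × N: no H
  1 × S: no H
  Total hydrogens = 16.
Molecular formula: C12H16BrClFNS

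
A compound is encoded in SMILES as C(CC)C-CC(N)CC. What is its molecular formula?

Heavy atoms from the SMILES: 8 C, 1 N.
Implicit hydrogens by atom environment:
  5 × C: 2 H each → 10
  2 × C: 3 H each → 6
  1 × C: 1 H
  1 × N: 2 H
  Total hydrogens = 19.
Molecular formula: C8H19N

C8H19N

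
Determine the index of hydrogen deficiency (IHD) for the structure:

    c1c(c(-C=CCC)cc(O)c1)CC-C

5

Molecular formula from the SMILES: C13H18O.
DoU = (2C + 2 + N − H − X)/2 = (2·13 + 2 + 0 − 18 − 0)/2 = 10/2 = 5.
(Structurally: 1 ring(s) + 4 π bond(s) = 5.)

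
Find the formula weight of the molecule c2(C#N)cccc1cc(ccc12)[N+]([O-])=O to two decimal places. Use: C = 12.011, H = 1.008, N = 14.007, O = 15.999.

198.18

Molecular formula: C11H6N2O2.
M = 11×12.011 + 6×1.008 + 2×14.007 + 2×15.999 = 198.18 g/mol.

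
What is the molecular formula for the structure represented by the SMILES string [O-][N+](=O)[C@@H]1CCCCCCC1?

C8H15NO2

Heavy atoms from the SMILES: 8 C, 1 N, 2 O.
Implicit hydrogens by atom environment:
  7 × C: 2 H each → 14
  1 × C: 1 H
  1 × N (charge +1): no H
  1 × O: no H
  1 × O (charge -1): no H
  Total hydrogens = 15.
Molecular formula: C8H15NO2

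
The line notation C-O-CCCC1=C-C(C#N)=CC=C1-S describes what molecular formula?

C11H13NOS

Heavy atoms from the SMILES: 11 C, 1 N, 1 O, 1 S.
Implicit hydrogens by atom environment:
  3 × C: 2 H each → 6
  3 × C (aromatic): 1 H each → 3
  3 × C (aromatic): no H
  1 × C: 3 H
  1 × C: no H
  1 × N: no H
  1 × O: no H
  1 × S: 1 H
  Total hydrogens = 13.
Molecular formula: C11H13NOS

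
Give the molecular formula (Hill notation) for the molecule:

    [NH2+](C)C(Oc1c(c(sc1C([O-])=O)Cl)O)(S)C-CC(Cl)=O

C10H11Cl2NO5S2

Heavy atoms from the SMILES: 10 C, 2 Cl, 1 N, 5 O, 2 S.
Implicit hydrogens by atom environment:
  4 × C (aromatic): no H
  3 × C: no H
  3 × O: no H
  2 × C: 2 H each → 4
  2 × Cl: no H
  1 × C: 3 H
  1 × N (charge +1): 2 H
  1 × O: 1 H
  1 × O (charge -1): no H
  1 × S: 1 H
  1 × S (aromatic): no H
  Total hydrogens = 11.
Molecular formula: C10H11Cl2NO5S2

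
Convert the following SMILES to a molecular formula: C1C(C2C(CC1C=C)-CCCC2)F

C12H19F

Heavy atoms from the SMILES: 12 C, 1 F.
Implicit hydrogens by atom environment:
  7 × C: 2 H each → 14
  5 × C: 1 H each → 5
  1 × F: no H
  Total hydrogens = 19.
Molecular formula: C12H19F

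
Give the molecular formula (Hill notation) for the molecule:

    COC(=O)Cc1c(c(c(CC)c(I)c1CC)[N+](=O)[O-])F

C13H15FINO4

Heavy atoms from the SMILES: 13 C, 1 F, 1 I, 1 N, 4 O.
Implicit hydrogens by atom environment:
  6 × C (aromatic): no H
  3 × C: 3 H each → 9
  3 × C: 2 H each → 6
  3 × O: no H
  1 × C: no H
  1 × F: no H
  1 × I: no H
  1 × N (charge +1): no H
  1 × O (charge -1): no H
  Total hydrogens = 15.
Molecular formula: C13H15FINO4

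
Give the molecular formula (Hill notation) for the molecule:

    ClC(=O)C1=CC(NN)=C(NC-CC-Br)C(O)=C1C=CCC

C14H19BrClN3O2

Heavy atoms from the SMILES: 1 Br, 14 C, 1 Cl, 3 N, 2 O.
Implicit hydrogens by atom environment:
  5 × C (aromatic): no H
  4 × C: 2 H each → 8
  2 × C: 1 H each → 2
  2 × N: 1 H each → 2
  1 × Br: no H
  1 × C: 3 H
  1 × C (aromatic): 1 H
  1 × C: no H
  1 × Cl: no H
  1 × N: 2 H
  1 × O: 1 H
  1 × O: no H
  Total hydrogens = 19.
Molecular formula: C14H19BrClN3O2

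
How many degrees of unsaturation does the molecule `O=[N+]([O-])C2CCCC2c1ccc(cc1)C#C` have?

8

Molecular formula from the SMILES: C13H13NO2.
DoU = (2C + 2 + N − H − X)/2 = (2·13 + 2 + 1 − 13 − 0)/2 = 16/2 = 8.
(Structurally: 2 ring(s) + 6 π bond(s) = 8.)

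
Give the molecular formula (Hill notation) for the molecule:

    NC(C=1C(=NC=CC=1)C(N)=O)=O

Heavy atoms from the SMILES: 7 C, 3 N, 2 O.
Implicit hydrogens by atom environment:
  3 × C (aromatic): 1 H each → 3
  2 × C (aromatic): no H
  2 × C: no H
  2 × N: 2 H each → 4
  2 × O: no H
  1 × N (aromatic): no H
  Total hydrogens = 7.
Molecular formula: C7H7N3O2

C7H7N3O2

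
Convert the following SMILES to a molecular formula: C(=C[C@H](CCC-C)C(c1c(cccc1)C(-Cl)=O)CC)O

Heavy atoms from the SMILES: 17 C, 1 Cl, 2 O.
Implicit hydrogens by atom environment:
  4 × C: 2 H each → 8
  4 × C: 1 H each → 4
  4 × C (aromatic): 1 H each → 4
  2 × C: 3 H each → 6
  2 × C (aromatic): no H
  1 × C: no H
  1 × Cl: no H
  1 × O: 1 H
  1 × O: no H
  Total hydrogens = 23.
Molecular formula: C17H23ClO2

C17H23ClO2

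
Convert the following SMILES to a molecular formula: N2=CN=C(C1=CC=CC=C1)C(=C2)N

C10H9N3

Heavy atoms from the SMILES: 10 C, 3 N.
Implicit hydrogens by atom environment:
  7 × C (aromatic): 1 H each → 7
  3 × C (aromatic): no H
  2 × N (aromatic): no H
  1 × N: 2 H
  Total hydrogens = 9.
Molecular formula: C10H9N3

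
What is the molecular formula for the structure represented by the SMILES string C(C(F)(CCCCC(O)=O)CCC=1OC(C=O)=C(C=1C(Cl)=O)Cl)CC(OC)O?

Heavy atoms from the SMILES: 18 C, 2 Cl, 1 F, 7 O.
Implicit hydrogens by atom environment:
  8 × C: 2 H each → 16
  4 × C (aromatic): no H
  4 × O: no H
  3 × C: no H
  2 × C: 1 H each → 2
  2 × Cl: no H
  2 × O: 1 H each → 2
  1 × C: 3 H
  1 × F: no H
  1 × O (aromatic): no H
  Total hydrogens = 23.
Molecular formula: C18H23Cl2FO7

C18H23Cl2FO7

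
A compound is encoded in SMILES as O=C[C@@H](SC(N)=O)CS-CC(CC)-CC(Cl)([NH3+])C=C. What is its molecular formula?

C12H22ClN2O2S2+

Heavy atoms from the SMILES: 12 C, 1 Cl, 2 N, 2 O, 2 S.
Implicit hydrogens by atom environment:
  5 × C: 2 H each → 10
  4 × C: 1 H each → 4
  2 × C: no H
  2 × O: no H
  2 × S: no H
  1 × C: 3 H
  1 × Cl: no H
  1 × N (charge +1): 3 H
  1 × N: 2 H
  Total hydrogens = 22.
Net charge +1.
Molecular formula: C12H22ClN2O2S2+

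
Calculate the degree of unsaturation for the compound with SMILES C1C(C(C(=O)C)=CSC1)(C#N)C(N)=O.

6

Molecular formula from the SMILES: C9H10N2O2S.
DoU = (2C + 2 + N − H − X)/2 = (2·9 + 2 + 2 − 10 − 0)/2 = 12/2 = 6.
(Structurally: 1 ring(s) + 5 π bond(s) = 6.)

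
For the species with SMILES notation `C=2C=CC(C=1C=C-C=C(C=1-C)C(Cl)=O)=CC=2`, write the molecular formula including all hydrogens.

Heavy atoms from the SMILES: 14 C, 1 Cl, 1 O.
Implicit hydrogens by atom environment:
  8 × C (aromatic): 1 H each → 8
  4 × C (aromatic): no H
  1 × C: 3 H
  1 × C: no H
  1 × Cl: no H
  1 × O: no H
  Total hydrogens = 11.
Molecular formula: C14H11ClO

C14H11ClO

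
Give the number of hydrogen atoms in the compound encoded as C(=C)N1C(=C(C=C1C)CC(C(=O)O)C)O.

15

Hydrogens are implicit in SMILES; fill each atom to its normal valence:
  3 × C (aromatic): no H
  2 × C: 3 H each → 6
  2 × C: 2 H each → 4
  2 × C: 1 H each → 2
  2 × O: 1 H each → 2
  1 × C (aromatic): 1 H
  1 × C: no H
  1 × N (aromatic): no H
  1 × O: no H
  Total hydrogens = 15.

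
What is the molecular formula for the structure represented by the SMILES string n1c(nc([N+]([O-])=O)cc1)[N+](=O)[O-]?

C4H2N4O4

Heavy atoms from the SMILES: 4 C, 4 N, 4 O.
Implicit hydrogens by atom environment:
  2 × C (aromatic): 1 H each → 2
  2 × C (aromatic): no H
  2 × N (aromatic): no H
  2 × N (charge +1): no H
  2 × O: no H
  2 × O (charge -1): no H
  Total hydrogens = 2.
Molecular formula: C4H2N4O4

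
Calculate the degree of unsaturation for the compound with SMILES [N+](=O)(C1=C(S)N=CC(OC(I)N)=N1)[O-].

5

Molecular formula from the SMILES: C5H5IN4O3S.
DoU = (2C + 2 + N − H − X)/2 = (2·5 + 2 + 4 − 5 − 1)/2 = 10/2 = 5.
(Structurally: 1 ring(s) + 4 π bond(s) = 5.)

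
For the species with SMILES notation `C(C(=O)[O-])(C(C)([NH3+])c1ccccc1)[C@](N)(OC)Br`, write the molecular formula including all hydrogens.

C12H17BrN2O3

Heavy atoms from the SMILES: 1 Br, 12 C, 2 N, 3 O.
Implicit hydrogens by atom environment:
  5 × C (aromatic): 1 H each → 5
  3 × C: no H
  2 × C: 3 H each → 6
  2 × O: no H
  1 × Br: no H
  1 × C: 1 H
  1 × C (aromatic): no H
  1 × N (charge +1): 3 H
  1 × N: 2 H
  1 × O (charge -1): no H
  Total hydrogens = 17.
Molecular formula: C12H17BrN2O3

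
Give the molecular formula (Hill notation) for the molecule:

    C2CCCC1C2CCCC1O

Heavy atoms from the SMILES: 10 C, 1 O.
Implicit hydrogens by atom environment:
  7 × C: 2 H each → 14
  3 × C: 1 H each → 3
  1 × O: 1 H
  Total hydrogens = 18.
Molecular formula: C10H18O

C10H18O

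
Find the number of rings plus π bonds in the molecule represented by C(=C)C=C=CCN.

Molecular formula from the SMILES: C6H9N.
DoU = (2C + 2 + N − H − X)/2 = (2·6 + 2 + 1 − 9 − 0)/2 = 6/2 = 3.
(Structurally: 0 ring(s) + 3 π bond(s) = 3.)

3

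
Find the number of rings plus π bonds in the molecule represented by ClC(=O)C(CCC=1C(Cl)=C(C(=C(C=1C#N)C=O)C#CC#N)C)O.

12

Molecular formula from the SMILES: C16H10Cl2N2O3.
DoU = (2C + 2 + N − H − X)/2 = (2·16 + 2 + 2 − 10 − 2)/2 = 24/2 = 12.
(Structurally: 1 ring(s) + 11 π bond(s) = 12.)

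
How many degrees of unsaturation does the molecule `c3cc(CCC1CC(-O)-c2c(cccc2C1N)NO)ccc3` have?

9

Molecular formula from the SMILES: C18H22N2O2.
DoU = (2C + 2 + N − H − X)/2 = (2·18 + 2 + 2 − 22 − 0)/2 = 18/2 = 9.
(Structurally: 3 ring(s) + 6 π bond(s) = 9.)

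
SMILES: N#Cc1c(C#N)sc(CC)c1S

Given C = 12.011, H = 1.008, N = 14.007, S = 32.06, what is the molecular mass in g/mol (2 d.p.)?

194.27

Molecular formula: C8H6N2S2.
M = 8×12.011 + 6×1.008 + 2×14.007 + 2×32.06 = 194.27 g/mol.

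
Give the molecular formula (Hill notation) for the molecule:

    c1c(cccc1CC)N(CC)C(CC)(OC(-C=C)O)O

C16H25NO3

Heavy atoms from the SMILES: 16 C, 1 N, 3 O.
Implicit hydrogens by atom environment:
  4 × C: 2 H each → 8
  4 × C (aromatic): 1 H each → 4
  3 × C: 3 H each → 9
  2 × C: 1 H each → 2
  2 × C (aromatic): no H
  2 × O: 1 H each → 2
  1 × C: no H
  1 × N: no H
  1 × O: no H
  Total hydrogens = 25.
Molecular formula: C16H25NO3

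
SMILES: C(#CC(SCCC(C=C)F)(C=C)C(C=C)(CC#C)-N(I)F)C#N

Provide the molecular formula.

Heavy atoms from the SMILES: 17 C, 2 F, 1 I, 2 N, 1 S.
Implicit hydrogens by atom environment:
  6 × C: 2 H each → 12
  6 × C: no H
  5 × C: 1 H each → 5
  2 × F: no H
  2 × N: no H
  1 × I: no H
  1 × S: no H
  Total hydrogens = 17.
Molecular formula: C17H17F2IN2S

C17H17F2IN2S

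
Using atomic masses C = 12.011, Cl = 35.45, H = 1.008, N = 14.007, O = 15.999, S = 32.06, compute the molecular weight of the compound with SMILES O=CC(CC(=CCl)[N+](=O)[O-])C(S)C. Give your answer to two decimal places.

Molecular formula: C7H10ClNO3S.
M = 7×12.011 + 1×35.45 + 10×1.008 + 1×14.007 + 3×15.999 + 1×32.06 = 223.67 g/mol.

223.67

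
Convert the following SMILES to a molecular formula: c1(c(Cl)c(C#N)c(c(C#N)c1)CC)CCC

Heavy atoms from the SMILES: 13 C, 1 Cl, 2 N.
Implicit hydrogens by atom environment:
  5 × C (aromatic): no H
  3 × C: 2 H each → 6
  2 × C: 3 H each → 6
  2 × C: no H
  2 × N: no H
  1 × C (aromatic): 1 H
  1 × Cl: no H
  Total hydrogens = 13.
Molecular formula: C13H13ClN2

C13H13ClN2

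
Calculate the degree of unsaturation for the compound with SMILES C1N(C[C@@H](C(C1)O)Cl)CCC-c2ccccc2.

Molecular formula from the SMILES: C14H20ClNO.
DoU = (2C + 2 + N − H − X)/2 = (2·14 + 2 + 1 − 20 − 1)/2 = 10/2 = 5.
(Structurally: 2 ring(s) + 3 π bond(s) = 5.)

5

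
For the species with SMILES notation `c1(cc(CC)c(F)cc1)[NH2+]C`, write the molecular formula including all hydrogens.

C9H13FN+

Heavy atoms from the SMILES: 9 C, 1 F, 1 N.
Implicit hydrogens by atom environment:
  3 × C (aromatic): 1 H each → 3
  3 × C (aromatic): no H
  2 × C: 3 H each → 6
  1 × C: 2 H
  1 × F: no H
  1 × N (charge +1): 2 H
  Total hydrogens = 13.
Net charge +1.
Molecular formula: C9H13FN+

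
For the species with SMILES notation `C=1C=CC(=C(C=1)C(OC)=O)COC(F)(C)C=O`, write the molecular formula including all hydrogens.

C12H13FO4

Heavy atoms from the SMILES: 12 C, 1 F, 4 O.
Implicit hydrogens by atom environment:
  4 × C (aromatic): 1 H each → 4
  4 × O: no H
  2 × C: 3 H each → 6
  2 × C: no H
  2 × C (aromatic): no H
  1 × C: 2 H
  1 × C: 1 H
  1 × F: no H
  Total hydrogens = 13.
Molecular formula: C12H13FO4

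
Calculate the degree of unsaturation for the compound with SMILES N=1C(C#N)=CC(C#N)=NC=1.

Molecular formula from the SMILES: C6H2N4.
DoU = (2C + 2 + N − H − X)/2 = (2·6 + 2 + 4 − 2 − 0)/2 = 16/2 = 8.
(Structurally: 1 ring(s) + 7 π bond(s) = 8.)

8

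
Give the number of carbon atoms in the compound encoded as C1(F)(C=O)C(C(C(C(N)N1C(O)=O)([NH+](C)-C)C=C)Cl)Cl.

The symbol for carbon appears 11 times in the SMILES. (Cl is a single chlorine, not C + l.)

11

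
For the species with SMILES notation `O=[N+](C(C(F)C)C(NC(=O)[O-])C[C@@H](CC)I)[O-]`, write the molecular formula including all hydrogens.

C9H15FIN2O4-

Heavy atoms from the SMILES: 9 C, 1 F, 1 I, 2 N, 4 O.
Implicit hydrogens by atom environment:
  4 × C: 1 H each → 4
  2 × C: 3 H each → 6
  2 × C: 2 H each → 4
  2 × O: no H
  2 × O (charge -1): no H
  1 × C: no H
  1 × F: no H
  1 × I: no H
  1 × N: 1 H
  1 × N (charge +1): no H
  Total hydrogens = 15.
Net charge -1.
Molecular formula: C9H15FIN2O4-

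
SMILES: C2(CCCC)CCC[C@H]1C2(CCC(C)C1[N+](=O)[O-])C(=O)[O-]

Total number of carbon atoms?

The symbol for carbon appears 16 times in the SMILES.

16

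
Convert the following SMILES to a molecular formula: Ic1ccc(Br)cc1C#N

C7H3BrIN

Heavy atoms from the SMILES: 1 Br, 7 C, 1 I, 1 N.
Implicit hydrogens by atom environment:
  3 × C (aromatic): 1 H each → 3
  3 × C (aromatic): no H
  1 × Br: no H
  1 × C: no H
  1 × I: no H
  1 × N: no H
  Total hydrogens = 3.
Molecular formula: C7H3BrIN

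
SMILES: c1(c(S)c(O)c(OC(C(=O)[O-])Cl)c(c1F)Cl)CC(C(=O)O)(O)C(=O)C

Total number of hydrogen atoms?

Hydrogens are implicit in SMILES; fill each atom to its normal valence:
  6 × C (aromatic): no H
  4 × C: no H
  4 × O: no H
  3 × O: 1 H each → 3
  2 × Cl: no H
  1 × C: 3 H
  1 × C: 2 H
  1 × C: 1 H
  1 × F: no H
  1 × O (charge -1): no H
  1 × S: 1 H
  Total hydrogens = 10.

10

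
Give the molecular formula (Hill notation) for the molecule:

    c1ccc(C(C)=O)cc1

C8H8O

Heavy atoms from the SMILES: 8 C, 1 O.
Implicit hydrogens by atom environment:
  5 × C (aromatic): 1 H each → 5
  1 × C: 3 H
  1 × C (aromatic): no H
  1 × C: no H
  1 × O: no H
  Total hydrogens = 8.
Molecular formula: C8H8O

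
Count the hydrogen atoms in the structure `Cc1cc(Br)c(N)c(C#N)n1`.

Hydrogens are implicit in SMILES; fill each atom to its normal valence:
  4 × C (aromatic): no H
  1 × Br: no H
  1 × C: 3 H
  1 × C (aromatic): 1 H
  1 × C: no H
  1 × N: 2 H
  1 × N (aromatic): no H
  1 × N: no H
  Total hydrogens = 6.

6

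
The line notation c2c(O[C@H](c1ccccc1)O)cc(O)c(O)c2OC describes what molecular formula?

Heavy atoms from the SMILES: 14 C, 5 O.
Implicit hydrogens by atom environment:
  7 × C (aromatic): 1 H each → 7
  5 × C (aromatic): no H
  3 × O: 1 H each → 3
  2 × O: no H
  1 × C: 3 H
  1 × C: 1 H
  Total hydrogens = 14.
Molecular formula: C14H14O5

C14H14O5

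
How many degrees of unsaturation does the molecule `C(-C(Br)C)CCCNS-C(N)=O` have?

Molecular formula from the SMILES: C7H15BrN2OS.
DoU = (2C + 2 + N − H − X)/2 = (2·7 + 2 + 2 − 15 − 1)/2 = 2/2 = 1.
(Structurally: 0 ring(s) + 1 π bond(s) = 1.)

1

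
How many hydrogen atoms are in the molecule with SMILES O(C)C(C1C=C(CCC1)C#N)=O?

Hydrogens are implicit in SMILES; fill each atom to its normal valence:
  3 × C: 2 H each → 6
  3 × C: no H
  2 × C: 1 H each → 2
  2 × O: no H
  1 × C: 3 H
  1 × N: no H
  Total hydrogens = 11.

11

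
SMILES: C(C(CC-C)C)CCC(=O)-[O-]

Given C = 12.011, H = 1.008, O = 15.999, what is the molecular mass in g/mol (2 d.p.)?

Molecular formula: C9H17O2-.
M = 9×12.011 + 17×1.008 + 2×15.999 = 157.23 g/mol.

157.23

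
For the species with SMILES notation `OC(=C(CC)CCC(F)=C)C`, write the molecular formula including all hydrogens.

Heavy atoms from the SMILES: 9 C, 1 F, 1 O.
Implicit hydrogens by atom environment:
  4 × C: 2 H each → 8
  3 × C: no H
  2 × C: 3 H each → 6
  1 × F: no H
  1 × O: 1 H
  Total hydrogens = 15.
Molecular formula: C9H15FO

C9H15FO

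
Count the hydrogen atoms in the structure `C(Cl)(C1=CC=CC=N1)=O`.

4

Hydrogens are implicit in SMILES; fill each atom to its normal valence:
  4 × C (aromatic): 1 H each → 4
  1 × C (aromatic): no H
  1 × C: no H
  1 × Cl: no H
  1 × N (aromatic): no H
  1 × O: no H
  Total hydrogens = 4.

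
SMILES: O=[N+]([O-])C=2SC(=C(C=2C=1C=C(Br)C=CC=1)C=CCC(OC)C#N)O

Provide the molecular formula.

Heavy atoms from the SMILES: 1 Br, 16 C, 2 N, 4 O, 1 S.
Implicit hydrogens by atom environment:
  6 × C (aromatic): no H
  4 × C (aromatic): 1 H each → 4
  3 × C: 1 H each → 3
  2 × O: no H
  1 × Br: no H
  1 × C: 3 H
  1 × C: 2 H
  1 × C: no H
  1 × N (charge +1): no H
  1 × N: no H
  1 × O: 1 H
  1 × O (charge -1): no H
  1 × S (aromatic): no H
  Total hydrogens = 13.
Molecular formula: C16H13BrN2O4S

C16H13BrN2O4S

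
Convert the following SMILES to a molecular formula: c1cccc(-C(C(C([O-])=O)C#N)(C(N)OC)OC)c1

Heavy atoms from the SMILES: 13 C, 2 N, 4 O.
Implicit hydrogens by atom environment:
  5 × C (aromatic): 1 H each → 5
  3 × C: no H
  3 × O: no H
  2 × C: 3 H each → 6
  2 × C: 1 H each → 2
  1 × C (aromatic): no H
  1 × N: 2 H
  1 × N: no H
  1 × O (charge -1): no H
  Total hydrogens = 15.
Net charge -1.
Molecular formula: C13H15N2O4-

C13H15N2O4-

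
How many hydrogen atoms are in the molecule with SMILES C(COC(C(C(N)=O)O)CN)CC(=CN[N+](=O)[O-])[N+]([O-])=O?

Hydrogens are implicit in SMILES; fill each atom to its normal valence:
  4 × C: 2 H each → 8
  4 × O: no H
  3 × C: 1 H each → 3
  2 × C: no H
  2 × N: 2 H each → 4
  2 × N (charge +1): no H
  2 × O (charge -1): no H
  1 × N: 1 H
  1 × O: 1 H
  Total hydrogens = 17.

17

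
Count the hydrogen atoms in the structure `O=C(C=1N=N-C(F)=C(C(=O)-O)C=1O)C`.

5

Hydrogens are implicit in SMILES; fill each atom to its normal valence:
  4 × C (aromatic): no H
  2 × C: no H
  2 × N (aromatic): no H
  2 × O: 1 H each → 2
  2 × O: no H
  1 × C: 3 H
  1 × F: no H
  Total hydrogens = 5.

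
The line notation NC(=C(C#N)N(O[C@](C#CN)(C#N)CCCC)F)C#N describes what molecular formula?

Heavy atoms from the SMILES: 12 C, 1 F, 6 N, 1 O.
Implicit hydrogens by atom environment:
  8 × C: no H
  4 × N: no H
  3 × C: 2 H each → 6
  2 × N: 2 H each → 4
  1 × C: 3 H
  1 × F: no H
  1 × O: no H
  Total hydrogens = 13.
Molecular formula: C12H13FN6O

C12H13FN6O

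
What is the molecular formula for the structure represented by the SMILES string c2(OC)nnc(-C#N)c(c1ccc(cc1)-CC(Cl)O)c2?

Heavy atoms from the SMILES: 14 C, 1 Cl, 3 N, 2 O.
Implicit hydrogens by atom environment:
  5 × C (aromatic): 1 H each → 5
  5 × C (aromatic): no H
  2 × N (aromatic): no H
  1 × C: 3 H
  1 × C: 2 H
  1 × C: 1 H
  1 × C: no H
  1 × Cl: no H
  1 × N: no H
  1 × O: 1 H
  1 × O: no H
  Total hydrogens = 12.
Molecular formula: C14H12ClN3O2

C14H12ClN3O2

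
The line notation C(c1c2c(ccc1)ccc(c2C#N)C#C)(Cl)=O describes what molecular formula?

C14H6ClNO

Heavy atoms from the SMILES: 14 C, 1 Cl, 1 N, 1 O.
Implicit hydrogens by atom environment:
  5 × C (aromatic): 1 H each → 5
  5 × C (aromatic): no H
  3 × C: no H
  1 × C: 1 H
  1 × Cl: no H
  1 × N: no H
  1 × O: no H
  Total hydrogens = 6.
Molecular formula: C14H6ClNO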